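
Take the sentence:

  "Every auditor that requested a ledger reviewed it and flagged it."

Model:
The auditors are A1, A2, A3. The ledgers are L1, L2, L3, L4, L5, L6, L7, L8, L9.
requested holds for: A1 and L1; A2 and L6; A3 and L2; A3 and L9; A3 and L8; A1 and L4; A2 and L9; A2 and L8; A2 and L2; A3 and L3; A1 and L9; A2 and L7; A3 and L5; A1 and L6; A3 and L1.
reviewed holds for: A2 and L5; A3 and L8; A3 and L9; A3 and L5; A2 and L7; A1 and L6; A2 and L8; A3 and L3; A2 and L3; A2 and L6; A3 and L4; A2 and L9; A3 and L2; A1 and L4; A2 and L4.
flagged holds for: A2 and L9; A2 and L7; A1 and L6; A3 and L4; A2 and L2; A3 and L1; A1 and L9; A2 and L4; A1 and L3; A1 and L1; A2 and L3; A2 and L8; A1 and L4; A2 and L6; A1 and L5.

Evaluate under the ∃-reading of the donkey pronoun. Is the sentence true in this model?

False

"it" takes "a ledger" as antecedent — a donkey pronoun bound across the clause boundary.
Weak reading: every auditor a with some requested-ledger has at least one requested-ledger l such that reviewed(a,l) ∧ flagged(a,l).
Per auditor: A1:✓  A2:✓  A3:✗
A3 has no witness among its requested-ledgers.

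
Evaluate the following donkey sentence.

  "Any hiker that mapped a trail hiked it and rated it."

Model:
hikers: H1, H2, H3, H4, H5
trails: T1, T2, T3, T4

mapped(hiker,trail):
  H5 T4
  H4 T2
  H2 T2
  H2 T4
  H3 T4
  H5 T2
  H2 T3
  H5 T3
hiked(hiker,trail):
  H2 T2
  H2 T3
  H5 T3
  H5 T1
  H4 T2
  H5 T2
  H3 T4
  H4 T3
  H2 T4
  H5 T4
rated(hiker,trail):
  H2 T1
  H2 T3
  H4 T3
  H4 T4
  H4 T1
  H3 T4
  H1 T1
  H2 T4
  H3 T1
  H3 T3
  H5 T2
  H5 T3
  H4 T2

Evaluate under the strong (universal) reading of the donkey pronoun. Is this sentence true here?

False

"it" takes "a trail" as antecedent — a donkey pronoun bound across the clause boundary.
Strong reading: for every (h,t) with mapped(h,t), hiked(h,t) ∧ rated(h,t).
Restrictor pairs: (H2,T2) ✗  (H2,T3) ✓  (H2,T4) ✓  (H3,T4) ✓  (H4,T2) ✓  (H5,T2) ✓  (H5,T3) ✓  (H5,T4) ✗
Counterexample: (H2,T2) is in mapped but fails the scope.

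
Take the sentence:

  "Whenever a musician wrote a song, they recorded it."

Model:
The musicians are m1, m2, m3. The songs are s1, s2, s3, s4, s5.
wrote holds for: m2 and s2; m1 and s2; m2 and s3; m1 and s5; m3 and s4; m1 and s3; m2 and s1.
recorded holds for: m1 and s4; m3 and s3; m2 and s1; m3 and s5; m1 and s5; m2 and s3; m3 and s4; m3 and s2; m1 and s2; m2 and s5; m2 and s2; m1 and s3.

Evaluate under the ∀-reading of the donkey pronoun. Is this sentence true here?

True

"it" takes "a song" as antecedent — a donkey pronoun bound across the clause boundary.
Strong reading: for every (m,s) with wrote(m,s), recorded(m,s).
Restrictor pairs: (m1,s2) ✓  (m1,s3) ✓  (m1,s5) ✓  (m2,s1) ✓  (m2,s2) ✓  (m2,s3) ✓  (m3,s4) ✓
Every restrictor pair satisfies the scope.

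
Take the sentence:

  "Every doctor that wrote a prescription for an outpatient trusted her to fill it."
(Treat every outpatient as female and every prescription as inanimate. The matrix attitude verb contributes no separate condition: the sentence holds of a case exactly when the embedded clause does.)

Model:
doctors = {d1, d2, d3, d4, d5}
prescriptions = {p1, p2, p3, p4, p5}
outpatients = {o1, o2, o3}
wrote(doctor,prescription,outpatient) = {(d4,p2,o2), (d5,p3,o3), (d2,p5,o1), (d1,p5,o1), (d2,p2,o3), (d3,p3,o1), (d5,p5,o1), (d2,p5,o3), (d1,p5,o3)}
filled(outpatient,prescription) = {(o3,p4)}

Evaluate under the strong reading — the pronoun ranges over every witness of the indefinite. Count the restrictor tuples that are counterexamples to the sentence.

"her" takes "an outpatient" as antecedent and "it" takes "a prescription"; both are donkey pronouns co-varying with the restrictor.
Strong reading: for every (d,p,o) with wrote(d,p,o), filled(o,p).
Restrictor triples: (d1,p5,o1)→filled(o1,p5) ✗  (d1,p5,o3)→filled(o3,p5) ✗  (d2,p2,o3)→filled(o3,p2) ✗  (d2,p5,o1)→filled(o1,p5) ✗  (d2,p5,o3)→filled(o3,p5) ✗  (d3,p3,o1)→filled(o1,p3) ✗  (d4,p2,o2)→filled(o2,p2) ✗  (d5,p3,o3)→filled(o3,p3) ✗  (d5,p5,o1)→filled(o1,p5) ✗
Counterexamples (restrictor triples failing the scope): 9.

9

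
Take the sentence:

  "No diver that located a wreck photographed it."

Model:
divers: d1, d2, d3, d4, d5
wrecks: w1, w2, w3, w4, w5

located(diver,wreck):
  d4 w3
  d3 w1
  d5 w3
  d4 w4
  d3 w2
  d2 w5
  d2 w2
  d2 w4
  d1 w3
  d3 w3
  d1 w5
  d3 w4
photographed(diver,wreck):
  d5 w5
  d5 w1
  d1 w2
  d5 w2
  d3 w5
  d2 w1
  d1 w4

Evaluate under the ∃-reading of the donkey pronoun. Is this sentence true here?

True

"it" takes "a wreck" as antecedent — a donkey pronoun bound across the clause boundary.
Truth condition: for no (d,w) with located(d,w) does photographed(d,w) hold.
Restrictor pairs — does the scope hold? (d1,w3):fails  (d1,w5):fails  (d2,w2):fails  (d2,w4):fails  (d2,w5):fails  (d3,w1):fails  (d3,w2):fails  (d3,w3):fails  (d3,w4):fails  (d4,w3):fails  (d4,w4):fails  (d5,w3):fails
Scope holds for no restrictor pair, so the sentence is true.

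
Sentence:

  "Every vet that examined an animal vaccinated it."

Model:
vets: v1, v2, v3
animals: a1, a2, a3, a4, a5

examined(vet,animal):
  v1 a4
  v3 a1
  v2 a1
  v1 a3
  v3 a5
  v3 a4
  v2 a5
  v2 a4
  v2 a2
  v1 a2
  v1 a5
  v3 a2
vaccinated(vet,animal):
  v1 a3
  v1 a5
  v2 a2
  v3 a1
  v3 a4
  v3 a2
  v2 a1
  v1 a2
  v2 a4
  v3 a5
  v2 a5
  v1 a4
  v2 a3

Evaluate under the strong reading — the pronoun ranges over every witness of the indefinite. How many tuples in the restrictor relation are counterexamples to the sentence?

"it" takes "an animal" as antecedent — a donkey pronoun bound across the clause boundary.
Strong reading: for every (v,a) with examined(v,a), vaccinated(v,a).
Restrictor pairs: (v1,a2) ✓  (v1,a3) ✓  (v1,a4) ✓  (v1,a5) ✓  (v2,a1) ✓  (v2,a2) ✓  (v2,a4) ✓  (v2,a5) ✓  (v3,a1) ✓  (v3,a2) ✓  (v3,a4) ✓  (v3,a5) ✓
Counterexamples (restrictor pairs failing the scope): 0.

0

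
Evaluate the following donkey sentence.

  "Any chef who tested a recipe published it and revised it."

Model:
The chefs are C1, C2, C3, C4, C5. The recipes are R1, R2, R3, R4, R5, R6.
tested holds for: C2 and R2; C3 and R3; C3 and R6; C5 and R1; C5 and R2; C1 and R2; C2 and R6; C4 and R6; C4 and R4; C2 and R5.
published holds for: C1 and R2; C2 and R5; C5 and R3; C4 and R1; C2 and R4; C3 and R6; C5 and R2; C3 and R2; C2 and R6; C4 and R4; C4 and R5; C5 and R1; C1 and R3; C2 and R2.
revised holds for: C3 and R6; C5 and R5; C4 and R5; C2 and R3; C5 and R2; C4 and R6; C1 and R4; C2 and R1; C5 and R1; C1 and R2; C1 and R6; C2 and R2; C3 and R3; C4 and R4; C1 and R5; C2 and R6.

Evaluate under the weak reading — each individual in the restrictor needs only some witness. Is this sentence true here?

"it" takes "a recipe" as antecedent — a donkey pronoun bound across the clause boundary.
Weak reading: every chef c with some tested-recipe has at least one tested-recipe r such that published(c,r) ∧ revised(c,r).
Per chef: C1:✓  C2:✓  C3:✓  C4:✓  C5:✓
Every chef in the restrictor has a witness.

True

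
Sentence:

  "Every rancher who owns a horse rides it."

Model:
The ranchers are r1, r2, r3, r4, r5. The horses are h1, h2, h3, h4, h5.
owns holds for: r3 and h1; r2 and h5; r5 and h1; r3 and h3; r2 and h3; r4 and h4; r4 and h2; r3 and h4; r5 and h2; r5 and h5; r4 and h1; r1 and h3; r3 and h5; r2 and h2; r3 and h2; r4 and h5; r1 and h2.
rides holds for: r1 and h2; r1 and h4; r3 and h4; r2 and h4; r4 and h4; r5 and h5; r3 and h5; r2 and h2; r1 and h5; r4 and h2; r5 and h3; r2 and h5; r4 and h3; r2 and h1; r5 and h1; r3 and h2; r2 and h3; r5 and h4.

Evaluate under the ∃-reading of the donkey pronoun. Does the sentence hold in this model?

"it" takes "a horse" as antecedent — a donkey pronoun bound across the clause boundary.
Weak reading: every rancher r with some owns-horse has at least one owns-horse h such that rides(r,h).
Per rancher: r1:✓  r2:✓  r3:✓  r4:✓  r5:✓
Every rancher in the restrictor has a witness.

True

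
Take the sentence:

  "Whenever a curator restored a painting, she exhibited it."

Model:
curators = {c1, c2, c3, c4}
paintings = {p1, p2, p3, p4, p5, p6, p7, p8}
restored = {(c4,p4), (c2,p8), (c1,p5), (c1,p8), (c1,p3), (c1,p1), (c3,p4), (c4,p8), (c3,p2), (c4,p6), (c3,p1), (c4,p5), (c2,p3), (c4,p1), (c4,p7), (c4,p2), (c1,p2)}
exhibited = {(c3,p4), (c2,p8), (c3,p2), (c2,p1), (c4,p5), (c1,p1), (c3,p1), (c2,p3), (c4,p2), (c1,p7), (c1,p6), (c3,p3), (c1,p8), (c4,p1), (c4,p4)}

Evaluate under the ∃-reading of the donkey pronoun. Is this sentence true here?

"it" takes "a painting" as antecedent — a donkey pronoun bound across the clause boundary.
Weak reading: every curator c with some restored-painting has at least one restored-painting p such that exhibited(c,p).
Per curator: c1:✓  c2:✓  c3:✓  c4:✓
Every curator in the restrictor has a witness.

True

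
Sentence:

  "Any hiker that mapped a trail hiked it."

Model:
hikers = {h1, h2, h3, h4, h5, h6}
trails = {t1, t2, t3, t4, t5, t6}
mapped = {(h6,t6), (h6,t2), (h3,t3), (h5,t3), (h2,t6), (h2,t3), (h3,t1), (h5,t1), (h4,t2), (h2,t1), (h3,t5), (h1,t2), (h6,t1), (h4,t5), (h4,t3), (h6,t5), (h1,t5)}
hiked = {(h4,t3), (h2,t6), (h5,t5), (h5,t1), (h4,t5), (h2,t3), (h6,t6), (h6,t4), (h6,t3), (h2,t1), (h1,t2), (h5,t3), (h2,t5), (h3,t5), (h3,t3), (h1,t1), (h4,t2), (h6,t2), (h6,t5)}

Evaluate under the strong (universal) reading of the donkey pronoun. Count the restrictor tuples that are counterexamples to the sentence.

"it" takes "a trail" as antecedent — a donkey pronoun bound across the clause boundary.
Strong reading: for every (h,t) with mapped(h,t), hiked(h,t).
Restrictor pairs: (h1,t2) ✓  (h1,t5) ✗  (h2,t1) ✓  (h2,t3) ✓  (h2,t6) ✓  (h3,t1) ✗  (h3,t3) ✓  (h3,t5) ✓  (h4,t2) ✓  (h4,t3) ✓  (h4,t5) ✓  (h5,t1) ✓  (h5,t3) ✓  (h6,t1) ✗  (h6,t2) ✓  (h6,t5) ✓  (h6,t6) ✓
Counterexamples (restrictor pairs failing the scope): 3.

3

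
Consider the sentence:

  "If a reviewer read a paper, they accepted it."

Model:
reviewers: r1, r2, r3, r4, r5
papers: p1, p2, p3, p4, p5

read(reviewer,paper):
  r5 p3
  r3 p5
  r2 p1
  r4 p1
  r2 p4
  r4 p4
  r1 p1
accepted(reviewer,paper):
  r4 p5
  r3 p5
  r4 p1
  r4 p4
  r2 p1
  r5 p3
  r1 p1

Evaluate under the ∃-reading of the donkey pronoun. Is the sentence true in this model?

True

"it" takes "a paper" as antecedent — a donkey pronoun bound across the clause boundary.
Weak reading: every reviewer r with some read-paper has at least one read-paper p such that accepted(r,p).
Per reviewer: r1:✓  r2:✓  r3:✓  r4:✓  r5:✓
Every reviewer in the restrictor has a witness.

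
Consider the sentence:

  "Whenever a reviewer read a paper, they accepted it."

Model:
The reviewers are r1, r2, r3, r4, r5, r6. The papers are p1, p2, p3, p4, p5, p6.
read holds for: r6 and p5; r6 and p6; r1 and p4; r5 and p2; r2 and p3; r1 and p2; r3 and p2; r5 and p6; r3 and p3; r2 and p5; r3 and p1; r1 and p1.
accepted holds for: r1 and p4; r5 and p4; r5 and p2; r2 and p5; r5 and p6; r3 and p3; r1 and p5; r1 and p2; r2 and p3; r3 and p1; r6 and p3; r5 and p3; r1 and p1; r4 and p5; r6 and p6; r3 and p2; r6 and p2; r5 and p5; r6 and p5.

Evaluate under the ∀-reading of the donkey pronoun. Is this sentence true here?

True

"it" takes "a paper" as antecedent — a donkey pronoun bound across the clause boundary.
Strong reading: for every (r,p) with read(r,p), accepted(r,p).
Restrictor pairs: (r1,p1) ✓  (r1,p2) ✓  (r1,p4) ✓  (r2,p3) ✓  (r2,p5) ✓  (r3,p1) ✓  (r3,p2) ✓  (r3,p3) ✓  (r5,p2) ✓  (r5,p6) ✓  (r6,p5) ✓  (r6,p6) ✓
Every restrictor pair satisfies the scope.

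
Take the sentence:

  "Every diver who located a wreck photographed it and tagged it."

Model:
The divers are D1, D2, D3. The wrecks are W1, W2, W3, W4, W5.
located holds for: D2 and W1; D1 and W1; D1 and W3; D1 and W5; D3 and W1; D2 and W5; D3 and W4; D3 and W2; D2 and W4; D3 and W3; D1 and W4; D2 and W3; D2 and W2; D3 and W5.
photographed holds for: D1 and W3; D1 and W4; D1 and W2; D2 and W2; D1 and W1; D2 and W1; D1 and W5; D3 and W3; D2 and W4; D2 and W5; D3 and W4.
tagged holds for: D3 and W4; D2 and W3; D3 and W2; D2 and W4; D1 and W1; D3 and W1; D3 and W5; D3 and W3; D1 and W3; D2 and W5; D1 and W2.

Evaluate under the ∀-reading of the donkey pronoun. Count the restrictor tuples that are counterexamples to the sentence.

"it" takes "a wreck" as antecedent — a donkey pronoun bound across the clause boundary.
Strong reading: for every (d,w) with located(d,w), photographed(d,w) ∧ tagged(d,w).
Restrictor pairs: (D1,W1) ✓  (D1,W3) ✓  (D1,W4) ✗  (D1,W5) ✗  (D2,W1) ✗  (D2,W2) ✗  (D2,W3) ✗  (D2,W4) ✓  (D2,W5) ✓  (D3,W1) ✗  (D3,W2) ✗  (D3,W3) ✓  (D3,W4) ✓  (D3,W5) ✗
Counterexamples (restrictor pairs failing the scope): 8.

8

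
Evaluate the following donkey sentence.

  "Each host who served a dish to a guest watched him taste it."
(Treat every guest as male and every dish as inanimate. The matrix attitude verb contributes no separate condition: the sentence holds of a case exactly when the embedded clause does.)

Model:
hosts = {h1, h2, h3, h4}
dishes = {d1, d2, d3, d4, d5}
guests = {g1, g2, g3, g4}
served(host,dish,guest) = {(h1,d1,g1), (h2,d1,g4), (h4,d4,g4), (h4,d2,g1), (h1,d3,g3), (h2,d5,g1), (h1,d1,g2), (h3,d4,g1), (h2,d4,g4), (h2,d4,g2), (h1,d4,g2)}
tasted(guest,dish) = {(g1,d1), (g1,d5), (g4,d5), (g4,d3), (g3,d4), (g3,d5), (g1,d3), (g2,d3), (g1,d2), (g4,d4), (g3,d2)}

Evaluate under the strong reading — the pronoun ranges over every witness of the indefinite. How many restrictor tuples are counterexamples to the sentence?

6

"him" takes "a guest" as antecedent and "it" takes "a dish"; both are donkey pronouns co-varying with the restrictor.
Strong reading: for every (h,d,g) with served(h,d,g), tasted(g,d).
Restrictor triples: (h1,d1,g1)→tasted(g1,d1) ✓  (h1,d1,g2)→tasted(g2,d1) ✗  (h1,d3,g3)→tasted(g3,d3) ✗  (h1,d4,g2)→tasted(g2,d4) ✗  (h2,d1,g4)→tasted(g4,d1) ✗  (h2,d4,g2)→tasted(g2,d4) ✗  (h2,d4,g4)→tasted(g4,d4) ✓  (h2,d5,g1)→tasted(g1,d5) ✓  (h3,d4,g1)→tasted(g1,d4) ✗  (h4,d2,g1)→tasted(g1,d2) ✓  (h4,d4,g4)→tasted(g4,d4) ✓
Counterexamples (restrictor triples failing the scope): 6.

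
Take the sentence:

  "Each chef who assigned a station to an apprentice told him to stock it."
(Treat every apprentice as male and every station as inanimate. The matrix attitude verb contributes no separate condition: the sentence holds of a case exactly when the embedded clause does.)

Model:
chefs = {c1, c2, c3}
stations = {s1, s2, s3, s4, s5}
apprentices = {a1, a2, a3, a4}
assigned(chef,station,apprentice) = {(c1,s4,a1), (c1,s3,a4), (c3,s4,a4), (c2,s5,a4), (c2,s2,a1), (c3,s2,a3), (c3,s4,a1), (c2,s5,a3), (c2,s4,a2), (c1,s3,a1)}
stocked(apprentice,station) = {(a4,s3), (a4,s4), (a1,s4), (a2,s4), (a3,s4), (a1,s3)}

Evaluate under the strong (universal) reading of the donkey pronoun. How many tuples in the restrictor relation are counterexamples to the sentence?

"him" takes "an apprentice" as antecedent and "it" takes "a station"; both are donkey pronouns co-varying with the restrictor.
Strong reading: for every (c,s,a) with assigned(c,s,a), stocked(a,s).
Restrictor triples: (c1,s3,a1)→stocked(a1,s3) ✓  (c1,s3,a4)→stocked(a4,s3) ✓  (c1,s4,a1)→stocked(a1,s4) ✓  (c2,s2,a1)→stocked(a1,s2) ✗  (c2,s4,a2)→stocked(a2,s4) ✓  (c2,s5,a3)→stocked(a3,s5) ✗  (c2,s5,a4)→stocked(a4,s5) ✗  (c3,s2,a3)→stocked(a3,s2) ✗  (c3,s4,a1)→stocked(a1,s4) ✓  (c3,s4,a4)→stocked(a4,s4) ✓
Counterexamples (restrictor triples failing the scope): 4.

4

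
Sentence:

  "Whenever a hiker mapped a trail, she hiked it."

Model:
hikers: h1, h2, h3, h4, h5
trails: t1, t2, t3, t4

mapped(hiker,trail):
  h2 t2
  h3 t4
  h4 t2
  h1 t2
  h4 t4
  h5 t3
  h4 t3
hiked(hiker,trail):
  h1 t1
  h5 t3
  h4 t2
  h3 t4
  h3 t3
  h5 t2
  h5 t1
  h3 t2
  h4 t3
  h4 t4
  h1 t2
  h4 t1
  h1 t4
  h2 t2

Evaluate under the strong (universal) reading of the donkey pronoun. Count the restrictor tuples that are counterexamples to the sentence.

0

"it" takes "a trail" as antecedent — a donkey pronoun bound across the clause boundary.
Strong reading: for every (h,t) with mapped(h,t), hiked(h,t).
Restrictor pairs: (h1,t2) ✓  (h2,t2) ✓  (h3,t4) ✓  (h4,t2) ✓  (h4,t3) ✓  (h4,t4) ✓  (h5,t3) ✓
Counterexamples (restrictor pairs failing the scope): 0.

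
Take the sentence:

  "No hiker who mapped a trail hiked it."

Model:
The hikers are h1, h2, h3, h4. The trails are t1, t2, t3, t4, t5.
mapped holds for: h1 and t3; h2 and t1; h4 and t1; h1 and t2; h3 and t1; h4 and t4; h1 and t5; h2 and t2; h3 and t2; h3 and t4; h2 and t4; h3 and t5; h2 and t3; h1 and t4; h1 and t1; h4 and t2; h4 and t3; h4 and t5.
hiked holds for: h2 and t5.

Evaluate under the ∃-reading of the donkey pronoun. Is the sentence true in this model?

"it" takes "a trail" as antecedent — a donkey pronoun bound across the clause boundary.
Truth condition: for no (h,t) with mapped(h,t) does hiked(h,t) hold.
Restrictor pairs — does the scope hold? (h1,t1):fails  (h1,t2):fails  (h1,t3):fails  (h1,t4):fails  (h1,t5):fails  (h2,t1):fails  (h2,t2):fails  (h2,t3):fails  (h2,t4):fails  (h3,t1):fails  (h3,t2):fails  (h3,t4):fails  (h3,t5):fails  (h4,t1):fails  (h4,t2):fails  (h4,t3):fails  (h4,t4):fails  (h4,t5):fails
Scope holds for no restrictor pair, so the sentence is true.

True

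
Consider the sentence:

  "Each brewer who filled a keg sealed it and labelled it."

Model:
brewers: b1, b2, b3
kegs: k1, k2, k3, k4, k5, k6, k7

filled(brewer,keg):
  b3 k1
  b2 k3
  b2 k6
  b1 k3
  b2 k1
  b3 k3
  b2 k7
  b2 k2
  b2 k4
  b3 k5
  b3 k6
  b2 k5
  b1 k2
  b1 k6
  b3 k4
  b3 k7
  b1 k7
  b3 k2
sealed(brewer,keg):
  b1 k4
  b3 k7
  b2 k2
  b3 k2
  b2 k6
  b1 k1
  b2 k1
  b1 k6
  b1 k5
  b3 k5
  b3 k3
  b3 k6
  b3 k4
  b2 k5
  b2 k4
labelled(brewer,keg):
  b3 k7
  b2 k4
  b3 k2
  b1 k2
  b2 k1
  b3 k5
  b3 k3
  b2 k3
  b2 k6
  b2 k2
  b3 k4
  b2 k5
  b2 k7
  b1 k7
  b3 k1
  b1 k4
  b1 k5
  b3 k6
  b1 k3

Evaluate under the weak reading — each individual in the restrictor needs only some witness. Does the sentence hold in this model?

False

"it" takes "a keg" as antecedent — a donkey pronoun bound across the clause boundary.
Weak reading: every brewer b with some filled-keg has at least one filled-keg k such that sealed(b,k) ∧ labelled(b,k).
Per brewer: b1:✗  b2:✓  b3:✓
b1 has no witness among its filled-kegs.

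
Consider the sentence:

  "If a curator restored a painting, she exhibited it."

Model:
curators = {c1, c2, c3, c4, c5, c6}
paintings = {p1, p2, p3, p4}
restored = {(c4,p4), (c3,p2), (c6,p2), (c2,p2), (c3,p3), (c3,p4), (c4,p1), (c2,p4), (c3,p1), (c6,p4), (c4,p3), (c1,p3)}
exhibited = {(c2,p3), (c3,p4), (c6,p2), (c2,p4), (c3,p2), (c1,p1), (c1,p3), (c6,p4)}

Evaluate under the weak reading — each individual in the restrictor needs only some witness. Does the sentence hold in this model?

"it" takes "a painting" as antecedent — a donkey pronoun bound across the clause boundary.
Weak reading: every curator c with some restored-painting has at least one restored-painting p such that exhibited(c,p).
Per curator: c1:✓  c2:✓  c3:✓  c4:✗  c6:✓
c4 has no witness among its restored-paintings.

False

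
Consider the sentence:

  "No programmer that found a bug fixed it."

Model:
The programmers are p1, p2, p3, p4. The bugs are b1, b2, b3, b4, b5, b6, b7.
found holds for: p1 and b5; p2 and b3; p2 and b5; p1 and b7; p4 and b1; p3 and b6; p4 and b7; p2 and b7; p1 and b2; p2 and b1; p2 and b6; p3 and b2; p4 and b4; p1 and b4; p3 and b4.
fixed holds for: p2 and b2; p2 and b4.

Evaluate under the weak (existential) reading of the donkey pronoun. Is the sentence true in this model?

True

"it" takes "a bug" as antecedent — a donkey pronoun bound across the clause boundary.
Truth condition: for no (p,b) with found(p,b) does fixed(p,b) hold.
Restrictor pairs — does the scope hold? (p1,b2):fails  (p1,b4):fails  (p1,b5):fails  (p1,b7):fails  (p2,b1):fails  (p2,b3):fails  (p2,b5):fails  (p2,b6):fails  (p2,b7):fails  (p3,b2):fails  (p3,b4):fails  (p3,b6):fails  (p4,b1):fails  (p4,b4):fails  (p4,b7):fails
Scope holds for no restrictor pair, so the sentence is true.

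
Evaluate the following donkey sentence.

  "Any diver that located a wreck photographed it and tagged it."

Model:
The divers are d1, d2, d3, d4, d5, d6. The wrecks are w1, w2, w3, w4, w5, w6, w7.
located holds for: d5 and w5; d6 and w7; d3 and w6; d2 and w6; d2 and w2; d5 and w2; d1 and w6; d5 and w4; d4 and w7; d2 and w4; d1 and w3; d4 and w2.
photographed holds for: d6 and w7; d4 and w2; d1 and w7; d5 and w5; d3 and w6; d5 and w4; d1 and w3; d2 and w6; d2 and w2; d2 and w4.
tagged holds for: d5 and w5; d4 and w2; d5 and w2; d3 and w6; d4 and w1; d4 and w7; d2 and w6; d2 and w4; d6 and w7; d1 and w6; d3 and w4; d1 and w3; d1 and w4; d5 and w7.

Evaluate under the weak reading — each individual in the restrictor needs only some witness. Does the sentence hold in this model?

"it" takes "a wreck" as antecedent — a donkey pronoun bound across the clause boundary.
Weak reading: every diver d with some located-wreck has at least one located-wreck w such that photographed(d,w) ∧ tagged(d,w).
Per diver: d1:✓  d2:✓  d3:✓  d4:✓  d5:✓  d6:✓
Every diver in the restrictor has a witness.

True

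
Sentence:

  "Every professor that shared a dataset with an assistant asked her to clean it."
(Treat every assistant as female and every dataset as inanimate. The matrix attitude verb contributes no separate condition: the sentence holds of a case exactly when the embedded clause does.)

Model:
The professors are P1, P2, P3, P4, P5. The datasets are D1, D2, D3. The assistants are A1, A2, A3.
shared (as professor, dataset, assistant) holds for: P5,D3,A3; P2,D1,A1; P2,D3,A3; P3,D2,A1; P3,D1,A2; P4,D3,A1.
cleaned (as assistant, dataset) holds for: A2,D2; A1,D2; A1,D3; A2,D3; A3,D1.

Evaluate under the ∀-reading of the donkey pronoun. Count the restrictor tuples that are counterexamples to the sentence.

4

"her" takes "an assistant" as antecedent and "it" takes "a dataset"; both are donkey pronouns co-varying with the restrictor.
Strong reading: for every (p,d,a) with shared(p,d,a), cleaned(a,d).
Restrictor triples: (P2,D1,A1)→cleaned(A1,D1) ✗  (P2,D3,A3)→cleaned(A3,D3) ✗  (P3,D1,A2)→cleaned(A2,D1) ✗  (P3,D2,A1)→cleaned(A1,D2) ✓  (P4,D3,A1)→cleaned(A1,D3) ✓  (P5,D3,A3)→cleaned(A3,D3) ✗
Counterexamples (restrictor triples failing the scope): 4.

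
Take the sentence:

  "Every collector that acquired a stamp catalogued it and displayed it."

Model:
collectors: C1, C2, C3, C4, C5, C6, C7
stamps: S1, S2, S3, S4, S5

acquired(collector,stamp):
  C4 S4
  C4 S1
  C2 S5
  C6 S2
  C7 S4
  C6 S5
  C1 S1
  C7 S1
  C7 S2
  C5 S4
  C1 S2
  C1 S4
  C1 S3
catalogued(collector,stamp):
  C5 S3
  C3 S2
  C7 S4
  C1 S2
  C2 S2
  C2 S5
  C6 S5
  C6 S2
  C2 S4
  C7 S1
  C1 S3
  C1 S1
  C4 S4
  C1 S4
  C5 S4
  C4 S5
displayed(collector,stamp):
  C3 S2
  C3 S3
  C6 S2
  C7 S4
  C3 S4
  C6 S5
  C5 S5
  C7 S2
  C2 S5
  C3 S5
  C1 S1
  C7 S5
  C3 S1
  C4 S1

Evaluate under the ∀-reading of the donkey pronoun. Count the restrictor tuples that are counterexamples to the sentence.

"it" takes "a stamp" as antecedent — a donkey pronoun bound across the clause boundary.
Strong reading: for every (c,s) with acquired(c,s), catalogued(c,s) ∧ displayed(c,s).
Restrictor pairs: (C1,S1) ✓  (C1,S2) ✗  (C1,S3) ✗  (C1,S4) ✗  (C2,S5) ✓  (C4,S1) ✗  (C4,S4) ✗  (C5,S4) ✗  (C6,S2) ✓  (C6,S5) ✓  (C7,S1) ✗  (C7,S2) ✗  (C7,S4) ✓
Counterexamples (restrictor pairs failing the scope): 8.

8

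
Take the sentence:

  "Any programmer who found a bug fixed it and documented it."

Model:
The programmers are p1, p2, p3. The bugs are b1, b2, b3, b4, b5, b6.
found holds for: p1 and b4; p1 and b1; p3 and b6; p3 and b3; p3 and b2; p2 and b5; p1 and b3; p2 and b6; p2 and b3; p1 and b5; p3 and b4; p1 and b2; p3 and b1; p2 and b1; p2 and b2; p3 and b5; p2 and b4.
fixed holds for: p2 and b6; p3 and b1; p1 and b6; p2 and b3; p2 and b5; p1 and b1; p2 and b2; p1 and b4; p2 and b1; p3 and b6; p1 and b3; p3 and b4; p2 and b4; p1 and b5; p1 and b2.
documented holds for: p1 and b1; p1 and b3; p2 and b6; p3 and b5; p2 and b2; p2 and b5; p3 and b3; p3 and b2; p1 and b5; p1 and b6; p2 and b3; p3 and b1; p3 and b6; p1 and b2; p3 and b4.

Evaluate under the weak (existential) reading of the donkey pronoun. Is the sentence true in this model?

"it" takes "a bug" as antecedent — a donkey pronoun bound across the clause boundary.
Weak reading: every programmer p with some found-bug has at least one found-bug b such that fixed(p,b) ∧ documented(p,b).
Per programmer: p1:✓  p2:✓  p3:✓
Every programmer in the restrictor has a witness.

True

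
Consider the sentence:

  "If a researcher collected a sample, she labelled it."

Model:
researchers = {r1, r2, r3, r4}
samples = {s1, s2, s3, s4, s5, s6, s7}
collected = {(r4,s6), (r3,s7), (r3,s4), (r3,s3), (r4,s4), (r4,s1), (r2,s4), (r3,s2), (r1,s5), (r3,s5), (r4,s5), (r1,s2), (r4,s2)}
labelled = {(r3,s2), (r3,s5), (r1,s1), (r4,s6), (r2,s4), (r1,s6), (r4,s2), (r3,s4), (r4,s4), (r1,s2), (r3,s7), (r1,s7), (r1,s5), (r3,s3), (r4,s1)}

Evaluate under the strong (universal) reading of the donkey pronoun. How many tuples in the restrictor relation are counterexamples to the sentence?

"it" takes "a sample" as antecedent — a donkey pronoun bound across the clause boundary.
Strong reading: for every (r,s) with collected(r,s), labelled(r,s).
Restrictor pairs: (r1,s2) ✓  (r1,s5) ✓  (r2,s4) ✓  (r3,s2) ✓  (r3,s3) ✓  (r3,s4) ✓  (r3,s5) ✓  (r3,s7) ✓  (r4,s1) ✓  (r4,s2) ✓  (r4,s4) ✓  (r4,s5) ✗  (r4,s6) ✓
Counterexamples (restrictor pairs failing the scope): 1.

1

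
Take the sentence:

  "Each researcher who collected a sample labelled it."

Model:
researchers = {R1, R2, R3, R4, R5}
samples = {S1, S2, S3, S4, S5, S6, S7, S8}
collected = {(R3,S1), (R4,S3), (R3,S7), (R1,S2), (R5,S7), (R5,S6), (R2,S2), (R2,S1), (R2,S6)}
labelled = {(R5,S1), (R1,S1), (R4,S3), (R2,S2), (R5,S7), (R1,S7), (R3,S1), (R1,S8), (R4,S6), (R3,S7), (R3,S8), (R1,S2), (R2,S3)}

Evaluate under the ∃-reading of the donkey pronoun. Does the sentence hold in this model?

"it" takes "a sample" as antecedent — a donkey pronoun bound across the clause boundary.
Weak reading: every researcher r with some collected-sample has at least one collected-sample s such that labelled(r,s).
Per researcher: R1:✓  R2:✓  R3:✓  R4:✓  R5:✓
Every researcher in the restrictor has a witness.

True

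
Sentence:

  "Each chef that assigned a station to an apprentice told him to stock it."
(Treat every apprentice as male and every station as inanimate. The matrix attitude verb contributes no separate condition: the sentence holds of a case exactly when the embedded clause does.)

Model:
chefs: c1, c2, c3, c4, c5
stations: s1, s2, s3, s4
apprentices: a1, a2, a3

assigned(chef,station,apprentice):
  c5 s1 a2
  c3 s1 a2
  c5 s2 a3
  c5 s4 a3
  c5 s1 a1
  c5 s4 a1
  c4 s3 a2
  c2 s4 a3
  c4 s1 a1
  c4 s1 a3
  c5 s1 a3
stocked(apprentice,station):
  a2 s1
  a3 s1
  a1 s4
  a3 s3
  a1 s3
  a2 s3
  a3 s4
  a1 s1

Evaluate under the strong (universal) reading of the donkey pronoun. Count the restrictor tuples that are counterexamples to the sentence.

1

"him" takes "an apprentice" as antecedent and "it" takes "a station"; both are donkey pronouns co-varying with the restrictor.
Strong reading: for every (c,s,a) with assigned(c,s,a), stocked(a,s).
Restrictor triples: (c2,s4,a3)→stocked(a3,s4) ✓  (c3,s1,a2)→stocked(a2,s1) ✓  (c4,s1,a1)→stocked(a1,s1) ✓  (c4,s1,a3)→stocked(a3,s1) ✓  (c4,s3,a2)→stocked(a2,s3) ✓  (c5,s1,a1)→stocked(a1,s1) ✓  (c5,s1,a2)→stocked(a2,s1) ✓  (c5,s1,a3)→stocked(a3,s1) ✓  (c5,s2,a3)→stocked(a3,s2) ✗  (c5,s4,a1)→stocked(a1,s4) ✓  (c5,s4,a3)→stocked(a3,s4) ✓
Counterexamples (restrictor triples failing the scope): 1.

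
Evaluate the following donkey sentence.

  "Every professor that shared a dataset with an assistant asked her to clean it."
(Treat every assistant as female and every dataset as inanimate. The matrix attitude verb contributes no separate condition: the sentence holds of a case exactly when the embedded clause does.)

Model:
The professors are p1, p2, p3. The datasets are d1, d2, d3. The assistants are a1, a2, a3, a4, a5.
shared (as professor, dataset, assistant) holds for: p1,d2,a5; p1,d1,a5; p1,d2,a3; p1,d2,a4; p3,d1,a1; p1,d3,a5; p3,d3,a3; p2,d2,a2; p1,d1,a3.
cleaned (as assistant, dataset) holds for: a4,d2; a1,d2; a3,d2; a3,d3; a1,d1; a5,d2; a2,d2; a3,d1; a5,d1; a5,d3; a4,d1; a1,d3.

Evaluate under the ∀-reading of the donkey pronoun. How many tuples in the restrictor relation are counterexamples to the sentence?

0

"her" takes "an assistant" as antecedent and "it" takes "a dataset"; both are donkey pronouns co-varying with the restrictor.
Strong reading: for every (p,d,a) with shared(p,d,a), cleaned(a,d).
Restrictor triples: (p1,d1,a3)→cleaned(a3,d1) ✓  (p1,d1,a5)→cleaned(a5,d1) ✓  (p1,d2,a3)→cleaned(a3,d2) ✓  (p1,d2,a4)→cleaned(a4,d2) ✓  (p1,d2,a5)→cleaned(a5,d2) ✓  (p1,d3,a5)→cleaned(a5,d3) ✓  (p2,d2,a2)→cleaned(a2,d2) ✓  (p3,d1,a1)→cleaned(a1,d1) ✓  (p3,d3,a3)→cleaned(a3,d3) ✓
Counterexamples (restrictor triples failing the scope): 0.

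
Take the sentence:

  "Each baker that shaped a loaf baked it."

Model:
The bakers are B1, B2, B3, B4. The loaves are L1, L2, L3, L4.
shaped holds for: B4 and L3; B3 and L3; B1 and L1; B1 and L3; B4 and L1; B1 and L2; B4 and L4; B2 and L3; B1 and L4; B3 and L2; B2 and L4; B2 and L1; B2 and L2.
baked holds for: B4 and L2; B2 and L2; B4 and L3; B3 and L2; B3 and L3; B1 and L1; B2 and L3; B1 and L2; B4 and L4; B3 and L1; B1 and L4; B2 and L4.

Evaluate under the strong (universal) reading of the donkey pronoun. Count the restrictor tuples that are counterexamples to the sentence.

3

"it" takes "a loaf" as antecedent — a donkey pronoun bound across the clause boundary.
Strong reading: for every (b,l) with shaped(b,l), baked(b,l).
Restrictor pairs: (B1,L1) ✓  (B1,L2) ✓  (B1,L3) ✗  (B1,L4) ✓  (B2,L1) ✗  (B2,L2) ✓  (B2,L3) ✓  (B2,L4) ✓  (B3,L2) ✓  (B3,L3) ✓  (B4,L1) ✗  (B4,L3) ✓  (B4,L4) ✓
Counterexamples (restrictor pairs failing the scope): 3.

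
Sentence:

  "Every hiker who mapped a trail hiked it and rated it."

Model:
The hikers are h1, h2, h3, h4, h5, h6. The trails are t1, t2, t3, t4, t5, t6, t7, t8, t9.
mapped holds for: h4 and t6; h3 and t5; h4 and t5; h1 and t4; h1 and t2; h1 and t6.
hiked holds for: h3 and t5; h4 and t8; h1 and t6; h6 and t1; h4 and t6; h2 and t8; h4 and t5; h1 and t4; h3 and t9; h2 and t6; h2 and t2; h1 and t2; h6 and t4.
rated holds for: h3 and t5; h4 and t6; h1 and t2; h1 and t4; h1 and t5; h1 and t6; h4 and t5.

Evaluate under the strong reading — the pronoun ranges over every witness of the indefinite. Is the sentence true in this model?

True

"it" takes "a trail" as antecedent — a donkey pronoun bound across the clause boundary.
Strong reading: for every (h,t) with mapped(h,t), hiked(h,t) ∧ rated(h,t).
Restrictor pairs: (h1,t2) ✓  (h1,t4) ✓  (h1,t6) ✓  (h3,t5) ✓  (h4,t5) ✓  (h4,t6) ✓
Every restrictor pair satisfies the scope.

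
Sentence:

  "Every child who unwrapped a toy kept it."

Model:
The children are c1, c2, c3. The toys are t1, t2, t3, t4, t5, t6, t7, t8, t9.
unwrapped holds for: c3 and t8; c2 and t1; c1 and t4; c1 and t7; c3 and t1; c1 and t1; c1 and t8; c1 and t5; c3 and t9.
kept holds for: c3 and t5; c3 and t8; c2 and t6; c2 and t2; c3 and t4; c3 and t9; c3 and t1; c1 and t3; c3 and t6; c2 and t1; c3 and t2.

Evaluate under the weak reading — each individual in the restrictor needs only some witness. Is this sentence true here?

"it" takes "a toy" as antecedent — a donkey pronoun bound across the clause boundary.
Weak reading: every child c with some unwrapped-toy has at least one unwrapped-toy t such that kept(c,t).
Per child: c1:✗  c2:✓  c3:✓
c1 has no witness among its unwrapped-toys.

False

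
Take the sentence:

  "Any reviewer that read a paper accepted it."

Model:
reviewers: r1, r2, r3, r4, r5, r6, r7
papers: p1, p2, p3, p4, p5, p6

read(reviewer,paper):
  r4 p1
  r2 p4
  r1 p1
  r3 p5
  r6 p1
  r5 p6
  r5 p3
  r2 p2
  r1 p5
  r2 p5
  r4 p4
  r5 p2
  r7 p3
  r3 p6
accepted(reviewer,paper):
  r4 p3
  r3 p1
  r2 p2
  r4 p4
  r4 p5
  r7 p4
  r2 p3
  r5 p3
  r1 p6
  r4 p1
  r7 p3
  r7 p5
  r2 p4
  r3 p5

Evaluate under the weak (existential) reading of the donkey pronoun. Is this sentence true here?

False

"it" takes "a paper" as antecedent — a donkey pronoun bound across the clause boundary.
Weak reading: every reviewer r with some read-paper has at least one read-paper p such that accepted(r,p).
Per reviewer: r1:✗  r2:✓  r3:✓  r4:✓  r5:✓  r6:✗  r7:✓
r1 has no witness among its read-papers.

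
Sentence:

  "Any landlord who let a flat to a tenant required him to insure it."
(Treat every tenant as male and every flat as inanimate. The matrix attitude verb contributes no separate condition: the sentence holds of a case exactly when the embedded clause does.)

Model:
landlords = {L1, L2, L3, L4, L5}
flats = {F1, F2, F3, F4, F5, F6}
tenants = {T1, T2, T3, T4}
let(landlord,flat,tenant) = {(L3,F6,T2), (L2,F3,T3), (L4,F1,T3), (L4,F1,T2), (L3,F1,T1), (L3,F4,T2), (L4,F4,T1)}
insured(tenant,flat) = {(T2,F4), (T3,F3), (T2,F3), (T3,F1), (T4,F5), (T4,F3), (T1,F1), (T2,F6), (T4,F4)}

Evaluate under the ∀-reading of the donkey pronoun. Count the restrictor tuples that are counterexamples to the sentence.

"him" takes "a tenant" as antecedent and "it" takes "a flat"; both are donkey pronouns co-varying with the restrictor.
Strong reading: for every (l,f,t) with let(l,f,t), insured(t,f).
Restrictor triples: (L2,F3,T3)→insured(T3,F3) ✓  (L3,F1,T1)→insured(T1,F1) ✓  (L3,F4,T2)→insured(T2,F4) ✓  (L3,F6,T2)→insured(T2,F6) ✓  (L4,F1,T2)→insured(T2,F1) ✗  (L4,F1,T3)→insured(T3,F1) ✓  (L4,F4,T1)→insured(T1,F4) ✗
Counterexamples (restrictor triples failing the scope): 2.

2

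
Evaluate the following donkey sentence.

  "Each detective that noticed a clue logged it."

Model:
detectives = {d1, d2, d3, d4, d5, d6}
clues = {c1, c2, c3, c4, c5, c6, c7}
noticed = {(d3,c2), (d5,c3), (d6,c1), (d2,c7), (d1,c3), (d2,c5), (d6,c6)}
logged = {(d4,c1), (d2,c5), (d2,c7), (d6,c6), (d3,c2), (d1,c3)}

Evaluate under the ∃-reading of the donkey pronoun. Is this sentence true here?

"it" takes "a clue" as antecedent — a donkey pronoun bound across the clause boundary.
Weak reading: every detective d with some noticed-clue has at least one noticed-clue c such that logged(d,c).
Per detective: d1:✓  d2:✓  d3:✓  d5:✗  d6:✓
d5 has no witness among its noticed-clues.

False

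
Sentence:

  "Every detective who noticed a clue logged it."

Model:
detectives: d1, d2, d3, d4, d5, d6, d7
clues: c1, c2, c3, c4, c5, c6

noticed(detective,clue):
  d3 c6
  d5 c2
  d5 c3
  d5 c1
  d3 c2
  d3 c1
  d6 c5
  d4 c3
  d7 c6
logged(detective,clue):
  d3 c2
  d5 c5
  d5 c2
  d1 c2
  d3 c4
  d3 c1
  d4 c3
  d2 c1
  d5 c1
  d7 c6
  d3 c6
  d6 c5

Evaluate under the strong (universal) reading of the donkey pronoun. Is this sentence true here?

False

"it" takes "a clue" as antecedent — a donkey pronoun bound across the clause boundary.
Strong reading: for every (d,c) with noticed(d,c), logged(d,c).
Restrictor pairs: (d3,c1) ✓  (d3,c2) ✓  (d3,c6) ✓  (d4,c3) ✓  (d5,c1) ✓  (d5,c2) ✓  (d5,c3) ✗  (d6,c5) ✓  (d7,c6) ✓
Counterexample: (d5,c3) is in noticed but fails the scope.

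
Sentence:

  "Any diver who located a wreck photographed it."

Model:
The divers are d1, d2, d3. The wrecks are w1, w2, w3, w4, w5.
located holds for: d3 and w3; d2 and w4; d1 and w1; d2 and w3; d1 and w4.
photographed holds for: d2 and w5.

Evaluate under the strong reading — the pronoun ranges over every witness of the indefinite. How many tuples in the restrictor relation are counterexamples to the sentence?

"it" takes "a wreck" as antecedent — a donkey pronoun bound across the clause boundary.
Strong reading: for every (d,w) with located(d,w), photographed(d,w).
Restrictor pairs: (d1,w1) ✗  (d1,w4) ✗  (d2,w3) ✗  (d2,w4) ✗  (d3,w3) ✗
Counterexamples (restrictor pairs failing the scope): 5.

5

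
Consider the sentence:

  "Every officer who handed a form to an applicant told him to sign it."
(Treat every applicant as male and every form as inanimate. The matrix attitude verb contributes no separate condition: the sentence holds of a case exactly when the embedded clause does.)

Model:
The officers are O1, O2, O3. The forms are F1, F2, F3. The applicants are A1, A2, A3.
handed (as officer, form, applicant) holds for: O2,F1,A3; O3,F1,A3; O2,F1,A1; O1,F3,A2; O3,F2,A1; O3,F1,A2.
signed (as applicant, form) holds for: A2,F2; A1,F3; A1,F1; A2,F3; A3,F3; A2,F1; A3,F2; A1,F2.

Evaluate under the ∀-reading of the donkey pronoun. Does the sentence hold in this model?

"him" takes "an applicant" as antecedent and "it" takes "a form"; both are donkey pronouns co-varying with the restrictor.
Strong reading: for every (o,f,a) with handed(o,f,a), signed(a,f).
Restrictor triples: (O1,F3,A2)→signed(A2,F3) ✓  (O2,F1,A1)→signed(A1,F1) ✓  (O2,F1,A3)→signed(A3,F1) ✗  (O3,F1,A2)→signed(A2,F1) ✓  (O3,F1,A3)→signed(A3,F1) ✗  (O3,F2,A1)→signed(A1,F2) ✓
Counterexample: (O2,F1,A3) — signed(A3,F1) does not hold.

False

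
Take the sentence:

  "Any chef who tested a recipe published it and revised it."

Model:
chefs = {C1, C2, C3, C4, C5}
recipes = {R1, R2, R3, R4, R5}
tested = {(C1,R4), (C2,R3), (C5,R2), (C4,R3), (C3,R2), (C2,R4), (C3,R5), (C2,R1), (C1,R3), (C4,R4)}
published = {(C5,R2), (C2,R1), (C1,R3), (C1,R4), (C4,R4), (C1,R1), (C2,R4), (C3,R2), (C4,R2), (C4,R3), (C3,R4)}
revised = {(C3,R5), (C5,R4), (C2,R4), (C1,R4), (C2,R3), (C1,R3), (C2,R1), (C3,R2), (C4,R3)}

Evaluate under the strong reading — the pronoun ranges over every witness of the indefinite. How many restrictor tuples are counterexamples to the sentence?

4

"it" takes "a recipe" as antecedent — a donkey pronoun bound across the clause boundary.
Strong reading: for every (c,r) with tested(c,r), published(c,r) ∧ revised(c,r).
Restrictor pairs: (C1,R3) ✓  (C1,R4) ✓  (C2,R1) ✓  (C2,R3) ✗  (C2,R4) ✓  (C3,R2) ✓  (C3,R5) ✗  (C4,R3) ✓  (C4,R4) ✗  (C5,R2) ✗
Counterexamples (restrictor pairs failing the scope): 4.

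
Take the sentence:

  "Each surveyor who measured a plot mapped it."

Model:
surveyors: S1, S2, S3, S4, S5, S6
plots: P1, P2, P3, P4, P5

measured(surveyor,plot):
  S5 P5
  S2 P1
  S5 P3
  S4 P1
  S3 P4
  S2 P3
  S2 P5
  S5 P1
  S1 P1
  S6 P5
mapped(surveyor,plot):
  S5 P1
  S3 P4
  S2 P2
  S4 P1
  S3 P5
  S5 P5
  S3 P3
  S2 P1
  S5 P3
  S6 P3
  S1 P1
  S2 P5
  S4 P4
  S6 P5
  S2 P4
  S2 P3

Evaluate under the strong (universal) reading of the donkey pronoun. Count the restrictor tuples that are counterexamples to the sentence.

"it" takes "a plot" as antecedent — a donkey pronoun bound across the clause boundary.
Strong reading: for every (s,p) with measured(s,p), mapped(s,p).
Restrictor pairs: (S1,P1) ✓  (S2,P1) ✓  (S2,P3) ✓  (S2,P5) ✓  (S3,P4) ✓  (S4,P1) ✓  (S5,P1) ✓  (S5,P3) ✓  (S5,P5) ✓  (S6,P5) ✓
Counterexamples (restrictor pairs failing the scope): 0.

0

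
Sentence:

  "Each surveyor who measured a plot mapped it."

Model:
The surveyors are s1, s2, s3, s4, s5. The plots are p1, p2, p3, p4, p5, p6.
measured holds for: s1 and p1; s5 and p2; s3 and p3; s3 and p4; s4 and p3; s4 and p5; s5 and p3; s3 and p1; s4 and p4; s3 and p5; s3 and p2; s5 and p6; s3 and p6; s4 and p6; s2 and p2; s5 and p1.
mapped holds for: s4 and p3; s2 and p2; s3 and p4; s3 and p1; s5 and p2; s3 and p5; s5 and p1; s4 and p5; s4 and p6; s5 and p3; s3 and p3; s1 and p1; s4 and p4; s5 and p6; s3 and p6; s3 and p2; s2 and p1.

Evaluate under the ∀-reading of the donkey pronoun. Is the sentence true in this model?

True

"it" takes "a plot" as antecedent — a donkey pronoun bound across the clause boundary.
Strong reading: for every (s,p) with measured(s,p), mapped(s,p).
Restrictor pairs: (s1,p1) ✓  (s2,p2) ✓  (s3,p1) ✓  (s3,p2) ✓  (s3,p3) ✓  (s3,p4) ✓  (s3,p5) ✓  (s3,p6) ✓  (s4,p3) ✓  (s4,p4) ✓  (s4,p5) ✓  (s4,p6) ✓  (s5,p1) ✓  (s5,p2) ✓  (s5,p3) ✓  (s5,p6) ✓
Every restrictor pair satisfies the scope.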